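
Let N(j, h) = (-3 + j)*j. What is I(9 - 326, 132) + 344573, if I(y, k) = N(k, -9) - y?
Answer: 361918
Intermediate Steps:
N(j, h) = j*(-3 + j)
I(y, k) = -y + k*(-3 + k) (I(y, k) = k*(-3 + k) - y = -y + k*(-3 + k))
I(9 - 326, 132) + 344573 = (-(9 - 326) + 132*(-3 + 132)) + 344573 = (-1*(-317) + 132*129) + 344573 = (317 + 17028) + 344573 = 17345 + 344573 = 361918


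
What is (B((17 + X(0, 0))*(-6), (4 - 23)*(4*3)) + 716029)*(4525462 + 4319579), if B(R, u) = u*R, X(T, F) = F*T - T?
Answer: 6539006135685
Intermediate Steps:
X(T, F) = -T + F*T
B(R, u) = R*u
(B((17 + X(0, 0))*(-6), (4 - 23)*(4*3)) + 716029)*(4525462 + 4319579) = (((17 + 0*(-1 + 0))*(-6))*((4 - 23)*(4*3)) + 716029)*(4525462 + 4319579) = (((17 + 0*(-1))*(-6))*(-19*12) + 716029)*8845041 = (((17 + 0)*(-6))*(-228) + 716029)*8845041 = ((17*(-6))*(-228) + 716029)*8845041 = (-102*(-228) + 716029)*8845041 = (23256 + 716029)*8845041 = 739285*8845041 = 6539006135685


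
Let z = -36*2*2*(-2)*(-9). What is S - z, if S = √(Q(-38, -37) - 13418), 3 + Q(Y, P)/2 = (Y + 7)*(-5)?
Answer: 2592 + I*√13114 ≈ 2592.0 + 114.52*I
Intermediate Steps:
Q(Y, P) = -76 - 10*Y (Q(Y, P) = -6 + 2*((Y + 7)*(-5)) = -6 + 2*((7 + Y)*(-5)) = -6 + 2*(-35 - 5*Y) = -6 + (-70 - 10*Y) = -76 - 10*Y)
S = I*√13114 (S = √((-76 - 10*(-38)) - 13418) = √((-76 + 380) - 13418) = √(304 - 13418) = √(-13114) = I*√13114 ≈ 114.52*I)
z = -2592 (z = -144*(-2)*(-9) = -36*(-8)*(-9) = 288*(-9) = -2592)
S - z = I*√13114 - 1*(-2592) = I*√13114 + 2592 = 2592 + I*√13114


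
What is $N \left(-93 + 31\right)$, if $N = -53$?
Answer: $3286$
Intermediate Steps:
$N \left(-93 + 31\right) = - 53 \left(-93 + 31\right) = \left(-53\right) \left(-62\right) = 3286$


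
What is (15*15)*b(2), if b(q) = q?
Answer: 450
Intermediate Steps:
(15*15)*b(2) = (15*15)*2 = 225*2 = 450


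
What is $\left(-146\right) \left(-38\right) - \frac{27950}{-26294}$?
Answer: $\frac{72953531}{13147} \approx 5549.1$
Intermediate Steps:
$\left(-146\right) \left(-38\right) - \frac{27950}{-26294} = 5548 - - \frac{13975}{13147} = 5548 + \frac{13975}{13147} = \frac{72953531}{13147}$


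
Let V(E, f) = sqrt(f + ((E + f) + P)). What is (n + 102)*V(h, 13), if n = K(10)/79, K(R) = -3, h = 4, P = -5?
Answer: 40275/79 ≈ 509.81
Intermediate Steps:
V(E, f) = sqrt(-5 + E + 2*f) (V(E, f) = sqrt(f + ((E + f) - 5)) = sqrt(f + (-5 + E + f)) = sqrt(-5 + E + 2*f))
n = -3/79 ≈ -0.037975
(n + 102)*V(h, 13) = (-3/79 + 102)*sqrt(-5 + 4 + 2*13) = 8055*sqrt(-5 + 4 + 26)/79 = 8055*sqrt(25)/79 = (8055/79)*5 = 40275/79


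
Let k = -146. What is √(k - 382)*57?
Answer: 228*I*√33 ≈ 1309.8*I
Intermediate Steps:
√(k - 382)*57 = √(-146 - 382)*57 = √(-528)*57 = (4*I*√33)*57 = 228*I*√33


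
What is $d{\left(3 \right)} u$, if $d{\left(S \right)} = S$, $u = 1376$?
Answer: $4128$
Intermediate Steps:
$d{\left(3 \right)} u = 3 \cdot 1376 = 4128$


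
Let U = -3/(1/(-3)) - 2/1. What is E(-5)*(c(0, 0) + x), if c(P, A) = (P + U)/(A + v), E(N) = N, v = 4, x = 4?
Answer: -115/4 ≈ -28.750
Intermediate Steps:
U = 7 (U = -3/(1*(-1/3)) - 2*1 = -3/(-1/3) - 2 = -3*(-3) - 2 = 9 - 2 = 7)
c(P, A) = (7 + P)/(4 + A) (c(P, A) = (P + 7)/(A + 4) = (7 + P)/(4 + A))
E(-5)*(c(0, 0) + x) = -5*((7 + 0)/(4 + 0) + 4) = -5*(7/4 + 4) = -5*23/4 = -115/4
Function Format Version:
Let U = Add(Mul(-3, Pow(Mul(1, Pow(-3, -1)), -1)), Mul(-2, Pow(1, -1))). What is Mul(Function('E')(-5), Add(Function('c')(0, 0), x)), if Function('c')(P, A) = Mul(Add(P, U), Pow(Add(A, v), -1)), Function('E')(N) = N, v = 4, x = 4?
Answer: Rational(-115, 4) ≈ -28.750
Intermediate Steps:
U = 7 (U = Add(Mul(-3, Pow(Mul(1, Rational(-1, 3)), -1)), Mul(-2, 1)) = Add(Mul(-3, Pow(Rational(-1, 3), -1)), -2) = Add(Mul(-3, -3), -2) = Add(9, -2) = 7)
Function('c')(P, A) = Mul(Pow(Add(4, A), -1), Add(7, P)) (Function('c')(P, A) = Mul(Add(P, 7), Pow(Add(A, 4), -1)) = Mul(Add(7, P), Pow(Add(4, A), -1)) = Mul(Pow(Add(4, A), -1), Add(7, P)))
Mul(Function('E')(-5), Add(Function('c')(0, 0), x)) = Mul(-5, Add(Mul(Pow(Add(4, 0), -1), Add(7, 0)), 4)) = Mul(-5, Add(Mul(Pow(4, -1), 7), 4)) = Mul(-5, Add(Mul(Rational(1, 4), 7), 4)) = Mul(-5, Add(Rational(7, 4), 4)) = Mul(-5, Rational(23, 4)) = Rational(-115, 4)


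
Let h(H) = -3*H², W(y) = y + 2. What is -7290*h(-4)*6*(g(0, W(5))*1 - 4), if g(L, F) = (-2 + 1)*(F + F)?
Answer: -37791360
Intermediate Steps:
W(y) = 2 + y
g(L, F) = -2*F
-7290*h(-4)*6*(g(0, W(5))*1 - 4) = -7290*-3*(-4)²*6*(-2*(2 + 5)*1 - 4) = -7290*-3*16*6*(-2*7*1 - 4) = -7290*(-48*6)*(-14*1 - 4) = -(-2099520)*(-14 - 4) = -(-2099520)*(-18) = -7290*5184 = -37791360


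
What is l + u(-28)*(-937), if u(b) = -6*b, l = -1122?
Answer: -158538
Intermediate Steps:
l + u(-28)*(-937) = -1122 - 6*(-28)*(-937) = -1122 + 168*(-937) = -1122 - 157416 = -158538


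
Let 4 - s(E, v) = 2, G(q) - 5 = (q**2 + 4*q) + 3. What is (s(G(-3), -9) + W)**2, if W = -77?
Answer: 5625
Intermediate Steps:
G(q) = 8 + q**2 + 4*q (G(q) = 5 + ((q**2 + 4*q) + 3) = 5 + (3 + q**2 + 4*q) = 8 + q**2 + 4*q)
s(E, v) = 2 (s(E, v) = 4 - 1*2 = 4 - 2 = 2)
(s(G(-3), -9) + W)**2 = (2 - 77)**2 = (-75)**2 = 5625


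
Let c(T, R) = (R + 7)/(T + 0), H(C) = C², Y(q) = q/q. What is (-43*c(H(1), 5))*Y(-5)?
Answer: -516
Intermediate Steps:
Y(q) = 1
c(T, R) = (7 + R)/T
(-43*c(H(1), 5))*Y(-5) = -43*(7 + 5)/(1²)*1 = -43*12/1*1 = -43*12*1 = -516*1 = -516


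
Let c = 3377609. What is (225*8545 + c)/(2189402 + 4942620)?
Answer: 2650117/3566011 ≈ 0.74316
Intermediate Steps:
(225*8545 + c)/(2189402 + 4942620) = (225*8545 + 3377609)/(2189402 + 4942620) = (1922625 + 3377609)/7132022 = 5300234*(1/7132022) = 2650117/3566011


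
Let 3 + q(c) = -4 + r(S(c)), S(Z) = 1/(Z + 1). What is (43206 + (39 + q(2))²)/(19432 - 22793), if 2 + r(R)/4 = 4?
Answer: -44806/3361 ≈ -13.331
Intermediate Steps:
S(Z) = 1/(1 + Z)
r(R) = 8 (r(R) = -8 + 4*4 = -8 + 16 = 8)
q(c) = 1 (q(c) = -3 + (-4 + 8) = -3 + 4 = 1)
(43206 + (39 + q(2))²)/(19432 - 22793) = (43206 + (39 + 1)²)/(19432 - 22793) = (43206 + 40²)/(-3361) = (43206 + 1600)*(-1/3361) = 44806*(-1/3361) = -44806/3361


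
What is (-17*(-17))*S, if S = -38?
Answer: -10982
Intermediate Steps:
(-17*(-17))*S = -17*(-17)*(-38) = 289*(-38) = -10982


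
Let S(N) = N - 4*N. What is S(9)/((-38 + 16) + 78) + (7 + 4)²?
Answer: 6749/56 ≈ 120.52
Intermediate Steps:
S(N) = -3*N
S(9)/((-38 + 16) + 78) + (7 + 4)² = (-3*9)/((-38 + 16) + 78) + (7 + 4)² = -27/(-22 + 78) + 11² = -27/56 + 121 = 6749/56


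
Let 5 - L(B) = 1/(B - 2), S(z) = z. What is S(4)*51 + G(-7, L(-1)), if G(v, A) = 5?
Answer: 209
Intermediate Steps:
L(B) = 5 - 1/(-2 + B) (L(B) = 5 - 1/(B - 2) = 5 - 1/(-2 + B))
S(4)*51 + G(-7, L(-1)) = 4*51 + 5 = 204 + 5 = 209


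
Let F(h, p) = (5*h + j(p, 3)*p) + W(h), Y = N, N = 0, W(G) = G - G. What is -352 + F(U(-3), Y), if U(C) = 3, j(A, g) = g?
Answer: -337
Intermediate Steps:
W(G) = 0
Y = 0
F(h, p) = 3*p + 5*h (F(h, p) = (5*h + 3*p) + 0 = (3*p + 5*h) + 0 = 3*p + 5*h)
-352 + F(U(-3), Y) = -352 + (3*0 + 5*3) = -352 + (0 + 15) = -352 + 15 = -337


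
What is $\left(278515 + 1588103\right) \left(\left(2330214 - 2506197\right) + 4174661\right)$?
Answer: $7464004331004$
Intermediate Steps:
$\left(278515 + 1588103\right) \left(\left(2330214 - 2506197\right) + 4174661\right) = 1866618 \left(\left(2330214 - 2506197\right) + 4174661\right) = 1866618 \left(-175983 + 4174661\right) = 1866618 \cdot 3998678 = 7464004331004$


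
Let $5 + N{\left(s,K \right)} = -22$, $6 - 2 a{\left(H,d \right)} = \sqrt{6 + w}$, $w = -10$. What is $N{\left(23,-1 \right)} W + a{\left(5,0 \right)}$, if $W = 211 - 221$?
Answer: $273 - i \approx 273.0 - 1.0 i$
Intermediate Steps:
$a{\left(H,d \right)} = 3 - i$ ($a{\left(H,d \right)} = 3 - \frac{\sqrt{6 - 10}}{2} = 3 - \frac{\sqrt{-4}}{2} = 3 - \frac{2 i}{2} = 3 - i$)
$N{\left(s,K \right)} = -27$ ($N{\left(s,K \right)} = -5 - 22 = -27$)
$W = -10$
$N{\left(23,-1 \right)} W + a{\left(5,0 \right)} = \left(-27\right) \left(-10\right) + \left(3 - i\right) = 270 + \left(3 - i\right) = 273 - i$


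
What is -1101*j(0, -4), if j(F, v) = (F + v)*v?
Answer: -17616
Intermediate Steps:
j(F, v) = v*(F + v)
-1101*j(0, -4) = -(-4404)*(0 - 4) = -(-4404)*(-4) = -1101*16 = -17616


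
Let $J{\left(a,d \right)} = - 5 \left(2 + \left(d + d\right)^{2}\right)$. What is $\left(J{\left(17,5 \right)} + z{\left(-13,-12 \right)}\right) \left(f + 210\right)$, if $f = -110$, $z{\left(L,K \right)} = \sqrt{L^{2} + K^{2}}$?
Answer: $-51000 + 100 \sqrt{313} \approx -49231.0$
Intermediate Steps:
$z{\left(L,K \right)} = \sqrt{K^{2} + L^{2}}$
$J{\left(a,d \right)} = -10 - 20 d^{2}$ ($J{\left(a,d \right)} = - 5 \left(2 + \left(2 d\right)^{2}\right) = - 5 \left(2 + 4 d^{2}\right) = -10 - 20 d^{2}$)
$\left(J{\left(17,5 \right)} + z{\left(-13,-12 \right)}\right) \left(f + 210\right) = \left(\left(-10 - 20 \cdot 5^{2}\right) + \sqrt{\left(-12\right)^{2} + \left(-13\right)^{2}}\right) \left(-110 + 210\right) = \left(\left(-10 - 500\right) + \sqrt{144 + 169}\right) 100 = \left(\left(-10 - 500\right) + \sqrt{313}\right) 100 = \left(-510 + \sqrt{313}\right) 100 = -51000 + 100 \sqrt{313}$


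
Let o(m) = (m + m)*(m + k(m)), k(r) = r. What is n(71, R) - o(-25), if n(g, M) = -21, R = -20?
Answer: -2521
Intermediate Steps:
o(m) = 4*m**2 (o(m) = (m + m)*(m + m) = (2*m)*(2*m) = 4*m**2)
n(71, R) - o(-25) = -21 - 4*(-25)**2 = -21 - 4*625 = -21 - 1*2500 = -21 - 2500 = -2521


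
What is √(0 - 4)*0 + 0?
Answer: 0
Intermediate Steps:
√(0 - 4)*0 + 0 = √(-4)*0 + 0 = (2*I)*0 + 0 = 0 + 0 = 0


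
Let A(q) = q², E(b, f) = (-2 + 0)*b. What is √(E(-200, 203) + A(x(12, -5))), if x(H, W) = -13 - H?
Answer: 5*√41 ≈ 32.016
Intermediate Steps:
E(b, f) = -2*b
√(E(-200, 203) + A(x(12, -5))) = √(-2*(-200) + (-13 - 1*12)²) = √(400 + (-13 - 12)²) = √(400 + (-25)²) = √(400 + 625) = √1025 = 5*√41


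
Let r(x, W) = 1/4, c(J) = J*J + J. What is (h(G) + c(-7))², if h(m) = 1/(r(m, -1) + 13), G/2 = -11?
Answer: 4972900/2809 ≈ 1770.3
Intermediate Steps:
G = -22 (G = 2*(-11) = -22)
c(J) = J + J² (c(J) = J² + J = J + J²)
r(x, W) = ¼
h(m) = 4/53 (h(m) = 1/(¼ + 13) = 1/(53/4) = 4/53)
(h(G) + c(-7))² = (4/53 - 7*(1 - 7))² = (4/53 - 7*(-6))² = (4/53 + 42)² = (2230/53)² = 4972900/2809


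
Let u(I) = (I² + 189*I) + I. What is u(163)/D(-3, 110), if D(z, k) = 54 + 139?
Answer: 57539/193 ≈ 298.13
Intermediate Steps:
D(z, k) = 193
u(I) = I² + 190*I
u(163)/D(-3, 110) = (163*(190 + 163))/193 = (163*353)*(1/193) = 57539*(1/193) = 57539/193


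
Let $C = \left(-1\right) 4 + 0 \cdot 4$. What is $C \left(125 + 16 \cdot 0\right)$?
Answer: $-500$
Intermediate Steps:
$C = -4$ ($C = -4 + 0 = -4$)
$C \left(125 + 16 \cdot 0\right) = - 4 \left(125 + 16 \cdot 0\right) = - 4 \left(125 + 0\right) = \left(-4\right) 125 = -500$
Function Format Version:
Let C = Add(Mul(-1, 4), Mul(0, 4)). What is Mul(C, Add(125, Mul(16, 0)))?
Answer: -500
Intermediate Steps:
C = -4 (C = Add(-4, 0) = -4)
Mul(C, Add(125, Mul(16, 0))) = Mul(-4, Add(125, Mul(16, 0))) = Mul(-4, Add(125, 0)) = Mul(-4, 125) = -500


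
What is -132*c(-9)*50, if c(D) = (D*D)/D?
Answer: 59400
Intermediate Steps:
c(D) = D (c(D) = D²/D = D)
-132*c(-9)*50 = -132*(-9)*50 = 1188*50 = 59400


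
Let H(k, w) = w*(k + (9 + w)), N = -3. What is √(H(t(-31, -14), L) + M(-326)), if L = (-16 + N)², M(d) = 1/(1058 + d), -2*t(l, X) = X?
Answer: √18231009915/366 ≈ 368.91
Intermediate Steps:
t(l, X) = -X/2
L = 361 (L = (-16 - 3)² = (-19)² = 361)
H(k, w) = w*(9 + k + w)
√(H(t(-31, -14), L) + M(-326)) = √(361*(9 - ½*(-14) + 361) + 1/(1058 - 326)) = √(361*(9 + 7 + 361) + 1/732) = √(361*377 + 1/732) = √(136097 + 1/732) = √(99623005/732) = √18231009915/366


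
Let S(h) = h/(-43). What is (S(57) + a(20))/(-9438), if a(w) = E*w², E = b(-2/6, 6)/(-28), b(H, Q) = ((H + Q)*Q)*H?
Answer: -145003/8522514 ≈ -0.017014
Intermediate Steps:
b(H, Q) = H*Q*(H + Q) (b(H, Q) = (Q*(H + Q))*H = H*Q*(H + Q))
E = 17/42 (E = (-2/6*6*(-2/6 + 6))/(-28) = (-2*⅙*6*(-2*⅙ + 6))*(-1/28) = -⅓*6*(-⅓ + 6)*(-1/28) = -⅓*6*17/3*(-1/28) = -34/3*(-1/28) = 17/42 ≈ 0.40476)
S(h) = -h/43 (S(h) = h*(-1/43) = -h/43)
a(w) = 17*w²/42
(S(57) + a(20))/(-9438) = (-1/43*57 + (17/42)*20²)/(-9438) = (-57/43 + (17/42)*400)*(-1/9438) = (-57/43 + 3400/21)*(-1/9438) = (145003/903)*(-1/9438) = -145003/8522514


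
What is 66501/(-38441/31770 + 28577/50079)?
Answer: -35267914901610/339065183 ≈ -1.0402e+5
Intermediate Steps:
66501/(-38441/31770 + 28577/50079) = 66501/(-339065183/530336610) = 66501*(-530336610/339065183) = -35267914901610/339065183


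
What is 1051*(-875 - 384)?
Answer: -1323209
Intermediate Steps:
1051*(-875 - 384) = 1051*(-1259) = -1323209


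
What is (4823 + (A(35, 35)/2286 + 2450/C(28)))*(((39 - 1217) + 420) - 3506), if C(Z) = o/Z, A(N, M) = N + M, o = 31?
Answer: -1063033296416/35433 ≈ -3.0001e+7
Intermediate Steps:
A(N, M) = M + N
C(Z) = 31/Z
(4823 + (A(35, 35)/2286 + 2450/C(28)))*(((39 - 1217) + 420) - 3506) = (4823 + ((35 + 35)/2286 + 2450/((31/28))))*(((39 - 1217) + 420) - 3506) = (4823 + (70*(1/2286) + 2450/((31*(1/28)))))*((-1178 + 420) - 3506) = (4823 + (35/1143 + 2450/(31/28)))*(-758 - 3506) = (4823 + (35/1143 + 2450*(28/31)))*(-4264) = (4823 + (35/1143 + 68600/31))*(-4264) = (4823 + 78410885/35433)*(-4264) = (249304244/35433)*(-4264) = -1063033296416/35433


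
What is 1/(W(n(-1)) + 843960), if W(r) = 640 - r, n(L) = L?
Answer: 1/844601 ≈ 1.1840e-6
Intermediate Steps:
1/(W(n(-1)) + 843960) = 1/((640 - 1*(-1)) + 843960) = 1/((640 + 1) + 843960) = 1/(641 + 843960) = 1/844601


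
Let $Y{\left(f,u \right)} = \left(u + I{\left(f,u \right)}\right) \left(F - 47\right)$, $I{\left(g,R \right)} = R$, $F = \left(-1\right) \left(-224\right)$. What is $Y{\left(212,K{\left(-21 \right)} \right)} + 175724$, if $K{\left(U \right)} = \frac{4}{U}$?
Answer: $\frac{1229596}{7} \approx 1.7566 \cdot 10^{5}$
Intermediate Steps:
$F = 224$
$Y{\left(f,u \right)} = 354 u$ ($Y{\left(f,u \right)} = \left(u + u\right) \left(224 - 47\right) = 2 u 177 = 354 u$)
$Y{\left(212,K{\left(-21 \right)} \right)} + 175724 = 354 \frac{4}{-21} + 175724 = 354 \cdot 4 \left(- \frac{1}{21}\right) + 175724 = 354 \left(- \frac{4}{21}\right) + 175724 = - \frac{472}{7} + 175724 = \frac{1229596}{7}$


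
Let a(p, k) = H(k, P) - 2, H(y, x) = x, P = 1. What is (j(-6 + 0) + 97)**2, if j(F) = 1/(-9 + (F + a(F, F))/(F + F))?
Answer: 95746225/10201 ≈ 9386.0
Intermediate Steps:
a(p, k) = -1 (a(p, k) = 1 - 2 = -1)
j(F) = 1/(-9 + (-1 + F)/(2*F)) (j(F) = 1/(-9 + (F - 1)/(F + F)) = 1/(-9 + (-1 + F)/((2*F))) = 1/(-9 + (-1 + F)*(1/(2*F))) = 1/(-9 + (-1 + F)/(2*F)))
(j(-6 + 0) + 97)**2 = (-2*(-6 + 0)/(1 + 17*(-6 + 0)) + 97)**2 = (-2*(-6)/(1 + 17*(-6)) + 97)**2 = (-2*(-6)/(1 - 102) + 97)**2 = (-2*(-6)/(-101) + 97)**2 = (-2*(-6)*(-1/101) + 97)**2 = (-12/101 + 97)**2 = (9785/101)**2 = 95746225/10201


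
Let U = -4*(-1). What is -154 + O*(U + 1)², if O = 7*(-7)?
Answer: -1379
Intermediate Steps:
O = -49
U = 4
-154 + O*(U + 1)² = -154 - 49*(4 + 1)² = -154 - 49*5² = -154 - 49*25 = -154 - 1225 = -1379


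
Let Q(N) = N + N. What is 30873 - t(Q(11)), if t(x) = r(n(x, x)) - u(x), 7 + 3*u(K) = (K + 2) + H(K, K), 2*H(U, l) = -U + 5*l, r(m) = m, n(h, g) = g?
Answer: 92614/3 ≈ 30871.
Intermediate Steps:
Q(N) = 2*N
H(U, l) = -U/2 + 5*l/2 (H(U, l) = (-U + 5*l)/2 = -U/2 + 5*l/2)
u(K) = -5/3 + K (u(K) = -7/3 + ((K + 2) + (-K/2 + 5*K/2))/3 = -7/3 + ((2 + K) + 2*K)/3 = -7/3 + (2 + 3*K)/3 = -7/3 + (⅔ + K) = -5/3 + K)
t(x) = 5/3 (t(x) = x - (-5/3 + x) = x + (5/3 - x) = 5/3)
30873 - t(Q(11)) = 30873 - 1*5/3 = 30873 - 5/3 = 92614/3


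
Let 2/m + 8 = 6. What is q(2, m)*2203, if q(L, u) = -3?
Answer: -6609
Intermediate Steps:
m = -1 (m = 2/(-8 + 6) = 2/(-2) = 2*(-½) = -1)
q(2, m)*2203 = -3*2203 = -6609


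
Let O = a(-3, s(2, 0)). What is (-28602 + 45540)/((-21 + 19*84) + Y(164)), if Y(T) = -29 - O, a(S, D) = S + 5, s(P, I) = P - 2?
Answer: 8469/772 ≈ 10.970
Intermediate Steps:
s(P, I) = -2 + P
a(S, D) = 5 + S
O = 2 (O = 5 - 3 = 2)
Y(T) = -31 (Y(T) = -29 - 1*2 = -29 - 2 = -31)
(-28602 + 45540)/((-21 + 19*84) + Y(164)) = (-28602 + 45540)/((-21 + 19*84) - 31) = 16938/((-21 + 1596) - 31) = 16938/(1575 - 31) = 16938/1544 = 16938*(1/1544) = 8469/772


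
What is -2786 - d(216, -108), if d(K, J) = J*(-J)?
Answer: 8878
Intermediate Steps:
d(K, J) = -J**2
-2786 - d(216, -108) = -2786 - (-1)*(-108)**2 = -2786 - (-1)*11664 = -2786 - 1*(-11664) = -2786 + 11664 = 8878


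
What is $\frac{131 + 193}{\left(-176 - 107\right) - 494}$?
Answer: $- \frac{108}{259} \approx -0.41699$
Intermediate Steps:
$\frac{131 + 193}{\left(-176 - 107\right) - 494} = \frac{324}{-283 - 494} = \frac{324}{-777} = 324 \left(- \frac{1}{777}\right) = - \frac{108}{259}$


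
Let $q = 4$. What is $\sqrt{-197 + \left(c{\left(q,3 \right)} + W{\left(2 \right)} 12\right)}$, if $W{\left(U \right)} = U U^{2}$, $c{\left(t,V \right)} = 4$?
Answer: $i \sqrt{97} \approx 9.8489 i$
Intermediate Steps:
$W{\left(U \right)} = U^{3}$
$\sqrt{-197 + \left(c{\left(q,3 \right)} + W{\left(2 \right)} 12\right)} = \sqrt{-197 + \left(4 + 2^{3} \cdot 12\right)} = \sqrt{-197 + \left(4 + 8 \cdot 12\right)} = \sqrt{-197 + \left(4 + 96\right)} = \sqrt{-197 + 100} = \sqrt{-97} = i \sqrt{97}$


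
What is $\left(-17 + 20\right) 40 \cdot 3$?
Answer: $360$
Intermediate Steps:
$\left(-17 + 20\right) 40 \cdot 3 = 3 \cdot 40 \cdot 3 = 120 \cdot 3 = 360$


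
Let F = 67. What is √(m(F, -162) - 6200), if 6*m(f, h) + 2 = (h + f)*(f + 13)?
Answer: I*√7467 ≈ 86.412*I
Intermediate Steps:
m(f, h) = -⅓ + (13 + f)*(f + h)/6 (m(f, h) = -⅓ + ((h + f)*(f + 13))/6 = -⅓ + ((f + h)*(13 + f))/6 = -⅓ + ((13 + f)*(f + h))/6 = -⅓ + (13 + f)*(f + h)/6)
√(m(F, -162) - 6200) = √((-⅓ + (⅙)*67² + (13/6)*67 + (13/6)*(-162) + (⅙)*67*(-162)) - 6200) = √((-⅓ + (⅙)*4489 + 871/6 - 351 - 1809) - 6200) = √((-⅓ + 4489/6 + 871/6 - 351 - 1809) - 6200) = √(-1267 - 6200) = √(-7467) = I*√7467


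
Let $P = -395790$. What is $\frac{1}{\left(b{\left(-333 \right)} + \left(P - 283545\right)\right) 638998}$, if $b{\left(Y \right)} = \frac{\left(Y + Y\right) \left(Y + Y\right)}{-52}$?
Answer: $- \frac{13}{5714076031512} \approx -2.2751 \cdot 10^{-12}$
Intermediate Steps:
$b{\left(Y \right)} = - \frac{Y^{2}}{13}$ ($b{\left(Y \right)} = 2 Y 2 Y \left(- \frac{1}{52}\right) = 4 Y^{2} \left(- \frac{1}{52}\right) = - \frac{Y^{2}}{13}$)
$\frac{1}{\left(b{\left(-333 \right)} + \left(P - 283545\right)\right) 638998} = \frac{1}{\left(- \frac{\left(-333\right)^{2}}{13} - 679335\right) 638998} = \frac{1}{\left(- \frac{1}{13}\right) 110889 - 679335} \cdot \frac{1}{638998} = \frac{1}{- \frac{110889}{13} - 679335} \cdot \frac{1}{638998} = \frac{1}{- \frac{8942244}{13}} \cdot \frac{1}{638998} = \left(- \frac{13}{8942244}\right) \frac{1}{638998} = - \frac{13}{5714076031512}$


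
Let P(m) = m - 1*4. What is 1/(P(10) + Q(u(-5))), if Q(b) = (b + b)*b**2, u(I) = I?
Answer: -1/244 ≈ -0.0040984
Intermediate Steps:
P(m) = -4 + m (P(m) = m - 4 = -4 + m)
Q(b) = 2*b**3 (Q(b) = (2*b)*b**2 = 2*b**3)
1/(P(10) + Q(u(-5))) = 1/((-4 + 10) + 2*(-5)**3) = 1/(6 + 2*(-125)) = 1/(6 - 250) = 1/(-244) = -1/244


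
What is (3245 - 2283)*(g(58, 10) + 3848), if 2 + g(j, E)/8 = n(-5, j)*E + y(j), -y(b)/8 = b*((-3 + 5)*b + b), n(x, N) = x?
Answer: -618042672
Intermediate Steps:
y(b) = -24*b² (y(b) = -8*b*((-3 + 5)*b + b) = -8*b*(2*b + b) = -8*b*3*b = -24*b²)
g(j, E) = -16 - 192*j² - 40*E (g(j, E) = -16 + 8*(-5*E - 24*j²) = -16 + 8*(-24*j² - 5*E) = -16 + (-192*j² - 40*E) = -16 - 192*j² - 40*E)
(3245 - 2283)*(g(58, 10) + 3848) = (3245 - 2283)*((-16 - 192*58² - 40*10) + 3848) = 962*((-16 - 192*3364 - 400) + 3848) = 962*((-16 - 645888 - 400) + 3848) = 962*(-646304 + 3848) = 962*(-642456) = -618042672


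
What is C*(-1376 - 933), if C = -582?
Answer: 1343838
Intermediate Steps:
C*(-1376 - 933) = -582*(-1376 - 933) = -582*(-2309) = 1343838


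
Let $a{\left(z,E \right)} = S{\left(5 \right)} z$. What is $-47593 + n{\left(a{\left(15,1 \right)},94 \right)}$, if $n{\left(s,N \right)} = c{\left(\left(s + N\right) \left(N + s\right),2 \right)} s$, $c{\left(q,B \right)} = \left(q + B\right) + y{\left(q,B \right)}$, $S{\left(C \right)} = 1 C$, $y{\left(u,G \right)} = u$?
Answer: $4236707$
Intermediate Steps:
$S{\left(C \right)} = C$
$c{\left(q,B \right)} = B + 2 q$ ($c{\left(q,B \right)} = \left(q + B\right) + q = \left(B + q\right) + q = B + 2 q$)
$a{\left(z,E \right)} = 5 z$
$n{\left(s,N \right)} = s \left(2 + 2 \left(N + s\right)^{2}\right)$ ($n{\left(s,N \right)} = \left(2 + 2 \left(s + N\right) \left(N + s\right)\right) s = \left(2 + 2 \left(N + s\right) \left(N + s\right)\right) s = \left(2 + 2 \left(N + s\right)^{2}\right) s = s \left(2 + 2 \left(N + s\right)^{2}\right)$)
$-47593 + n{\left(a{\left(15,1 \right)},94 \right)} = -47593 + 2 \cdot 5 \cdot 15 \left(1 + 94^{2} + \left(5 \cdot 15\right)^{2} + 2 \cdot 94 \cdot 5 \cdot 15\right) = -47593 + 2 \cdot 75 \left(1 + 8836 + 75^{2} + 2 \cdot 94 \cdot 75\right) = -47593 + 2 \cdot 75 \left(1 + 8836 + 5625 + 14100\right) = -47593 + 2 \cdot 75 \cdot 28562 = -47593 + 4284300 = 4236707$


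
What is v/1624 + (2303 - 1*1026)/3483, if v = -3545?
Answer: -10273387/5656392 ≈ -1.8162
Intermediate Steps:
v/1624 + (2303 - 1*1026)/3483 = -3545/1624 + (2303 - 1*1026)/3483 = -3545*1/1624 + (2303 - 1026)*(1/3483) = -3545/1624 + 1277*(1/3483) = -3545/1624 + 1277/3483 = -10273387/5656392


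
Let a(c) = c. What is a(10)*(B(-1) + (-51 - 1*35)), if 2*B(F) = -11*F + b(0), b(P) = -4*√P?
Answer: -805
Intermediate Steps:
B(F) = -11*F/2 (B(F) = (-11*F - 4*√0)/2 = (-11*F - 4*0)/2 = (-11*F + 0)/2 = (-11*F)/2 = -11*F/2)
a(10)*(B(-1) + (-51 - 1*35)) = 10*(-11/2*(-1) + (-51 - 1*35)) = 10*(11/2 + (-51 - 35)) = 10*(11/2 - 86) = 10*(-161/2) = -805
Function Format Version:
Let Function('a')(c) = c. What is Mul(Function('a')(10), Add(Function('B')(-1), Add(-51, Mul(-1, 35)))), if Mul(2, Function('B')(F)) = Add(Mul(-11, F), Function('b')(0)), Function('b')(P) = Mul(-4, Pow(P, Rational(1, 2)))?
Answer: -805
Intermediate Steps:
Function('B')(F) = Mul(Rational(-11, 2), F) (Function('B')(F) = Mul(Rational(1, 2), Add(Mul(-11, F), Mul(-4, Pow(0, Rational(1, 2))))) = Mul(Rational(1, 2), Add(Mul(-11, F), Mul(-4, 0))) = Mul(Rational(1, 2), Add(Mul(-11, F), 0)) = Mul(Rational(1, 2), Mul(-11, F)) = Mul(Rational(-11, 2), F))
Mul(Function('a')(10), Add(Function('B')(-1), Add(-51, Mul(-1, 35)))) = Mul(10, Add(Mul(Rational(-11, 2), -1), Add(-51, Mul(-1, 35)))) = Mul(10, Add(Rational(11, 2), Add(-51, -35))) = Mul(10, Add(Rational(11, 2), -86)) = Mul(10, Rational(-161, 2)) = -805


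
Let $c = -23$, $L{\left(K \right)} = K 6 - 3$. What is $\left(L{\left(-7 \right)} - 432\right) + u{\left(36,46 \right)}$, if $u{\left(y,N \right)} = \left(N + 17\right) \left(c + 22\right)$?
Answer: $-540$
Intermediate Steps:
$L{\left(K \right)} = -3 + 6 K$ ($L{\left(K \right)} = 6 K - 3 = -3 + 6 K$)
$u{\left(y,N \right)} = -17 - N$ ($u{\left(y,N \right)} = \left(N + 17\right) \left(-23 + 22\right) = \left(17 + N\right) \left(-1\right) = -17 - N$)
$\left(L{\left(-7 \right)} - 432\right) + u{\left(36,46 \right)} = \left(\left(-3 + 6 \left(-7\right)\right) - 432\right) - 63 = \left(\left(-3 - 42\right) - 432\right) - 63 = \left(-45 - 432\right) - 63 = -477 - 63 = -540$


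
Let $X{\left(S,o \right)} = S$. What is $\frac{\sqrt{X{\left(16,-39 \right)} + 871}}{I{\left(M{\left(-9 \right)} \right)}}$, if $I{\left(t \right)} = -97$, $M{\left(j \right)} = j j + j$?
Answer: $- \frac{\sqrt{887}}{97} \approx -0.30704$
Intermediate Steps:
$M{\left(j \right)} = j + j^{2}$ ($M{\left(j \right)} = j^{2} + j = j + j^{2}$)
$\frac{\sqrt{X{\left(16,-39 \right)} + 871}}{I{\left(M{\left(-9 \right)} \right)}} = \frac{\sqrt{16 + 871}}{-97} = \sqrt{887} \left(- \frac{1}{97}\right) = - \frac{\sqrt{887}}{97}$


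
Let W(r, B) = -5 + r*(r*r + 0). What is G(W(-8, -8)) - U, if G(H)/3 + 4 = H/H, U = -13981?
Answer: 13972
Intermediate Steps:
W(r, B) = -5 + r³ (W(r, B) = -5 + r*(r² + 0) = -5 + r*r² = -5 + r³)
G(H) = -9 (G(H) = -12 + 3*(H/H) = -12 + 3*1 = -12 + 3 = -9)
G(W(-8, -8)) - U = -9 - 1*(-13981) = -9 + 13981 = 13972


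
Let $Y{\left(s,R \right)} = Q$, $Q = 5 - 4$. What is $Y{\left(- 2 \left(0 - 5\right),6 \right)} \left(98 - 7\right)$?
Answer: $91$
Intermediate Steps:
$Q = 1$
$Y{\left(s,R \right)} = 1$
$Y{\left(- 2 \left(0 - 5\right),6 \right)} \left(98 - 7\right) = 1 \left(98 - 7\right) = 1 \cdot 91 = 91$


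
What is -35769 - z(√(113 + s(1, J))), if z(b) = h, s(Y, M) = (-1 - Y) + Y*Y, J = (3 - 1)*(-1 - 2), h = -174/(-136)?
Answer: -2432379/68 ≈ -35770.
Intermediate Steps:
h = 87/68 (h = -174*(-1/136) = 87/68 ≈ 1.2794)
J = -6 (J = 2*(-3) = -6)
s(Y, M) = -1 + Y² - Y (s(Y, M) = (-1 - Y) + Y² = -1 + Y² - Y)
z(b) = 87/68
-35769 - z(√(113 + s(1, J))) = -35769 - 1*87/68 = -35769 - 87/68 = -2432379/68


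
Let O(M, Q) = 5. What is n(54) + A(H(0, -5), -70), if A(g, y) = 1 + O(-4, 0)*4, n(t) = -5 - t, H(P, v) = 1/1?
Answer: -38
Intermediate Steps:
H(P, v) = 1
A(g, y) = 21 (A(g, y) = 1 + 5*4 = 1 + 20 = 21)
n(54) + A(H(0, -5), -70) = (-5 - 1*54) + 21 = (-5 - 54) + 21 = -59 + 21 = -38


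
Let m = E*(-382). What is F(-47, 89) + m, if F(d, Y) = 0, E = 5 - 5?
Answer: 0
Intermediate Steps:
E = 0
m = 0 (m = 0*(-382) = 0)
F(-47, 89) + m = 0 + 0 = 0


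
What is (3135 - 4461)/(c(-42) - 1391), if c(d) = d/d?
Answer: 663/695 ≈ 0.95396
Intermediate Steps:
c(d) = 1
(3135 - 4461)/(c(-42) - 1391) = (3135 - 4461)/(1 - 1391) = -1326/(-1390) = -1326*(-1/1390) = 663/695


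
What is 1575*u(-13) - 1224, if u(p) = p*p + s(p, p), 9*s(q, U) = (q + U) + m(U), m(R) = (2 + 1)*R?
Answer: 253576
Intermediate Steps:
m(R) = 3*R
s(q, U) = q/9 + 4*U/9 (s(q, U) = ((q + U) + 3*U)/9 = ((U + q) + 3*U)/9 = (q + 4*U)/9 = q/9 + 4*U/9)
u(p) = p² + 5*p/9 (u(p) = p*p + (p/9 + 4*p/9) = p² + 5*p/9)
1575*u(-13) - 1224 = 1575*((⅑)*(-13)*(5 + 9*(-13))) - 1224 = 1575*((⅑)*(-13)*(5 - 117)) - 1224 = 1575*((⅑)*(-13)*(-112)) - 1224 = 1575*(1456/9) - 1224 = 254800 - 1224 = 253576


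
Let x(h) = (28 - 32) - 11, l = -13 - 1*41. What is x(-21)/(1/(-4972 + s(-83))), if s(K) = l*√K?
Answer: 74580 + 810*I*√83 ≈ 74580.0 + 7379.5*I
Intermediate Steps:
l = -54 (l = -13 - 41 = -54)
x(h) = -15 (x(h) = -4 - 11 = -15)
s(K) = -54*√K
x(-21)/(1/(-4972 + s(-83))) = -(-74580 - 810*I*√83) = -15*(-4972 - 54*I*√83) = 74580 + 810*I*√83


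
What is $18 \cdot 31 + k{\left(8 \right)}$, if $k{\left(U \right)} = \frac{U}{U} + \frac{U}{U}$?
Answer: $560$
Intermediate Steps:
$k{\left(U \right)} = 2$ ($k{\left(U \right)} = 1 + 1 = 2$)
$18 \cdot 31 + k{\left(8 \right)} = 18 \cdot 31 + 2 = 558 + 2 = 560$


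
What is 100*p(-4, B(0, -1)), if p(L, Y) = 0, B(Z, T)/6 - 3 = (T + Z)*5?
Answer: 0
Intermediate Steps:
B(Z, T) = 18 + 30*T + 30*Z (B(Z, T) = 18 + 6*((T + Z)*5) = 18 + 6*(5*T + 5*Z) = 18 + (30*T + 30*Z) = 18 + 30*T + 30*Z)
100*p(-4, B(0, -1)) = 100*0 = 0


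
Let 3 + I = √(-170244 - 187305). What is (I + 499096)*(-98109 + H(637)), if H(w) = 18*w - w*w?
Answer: -245759382316 - 492412*I*√357549 ≈ -2.4576e+11 - 2.9444e+8*I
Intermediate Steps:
I = -3 + I*√357549 (I = -3 + √(-170244 - 187305) = -3 + √(-357549) = -3 + I*√357549 ≈ -3.0 + 597.95*I)
H(w) = -w² + 18*w (H(w) = 18*w - w² = -w² + 18*w)
(I + 499096)*(-98109 + H(637)) = ((-3 + I*√357549) + 499096)*(-98109 + 637*(18 - 1*637)) = (499093 + I*√357549)*(-98109 + 637*(18 - 637)) = (499093 + I*√357549)*(-98109 + 637*(-619)) = (499093 + I*√357549)*(-98109 - 394303) = (499093 + I*√357549)*(-492412) = -245759382316 - 492412*I*√357549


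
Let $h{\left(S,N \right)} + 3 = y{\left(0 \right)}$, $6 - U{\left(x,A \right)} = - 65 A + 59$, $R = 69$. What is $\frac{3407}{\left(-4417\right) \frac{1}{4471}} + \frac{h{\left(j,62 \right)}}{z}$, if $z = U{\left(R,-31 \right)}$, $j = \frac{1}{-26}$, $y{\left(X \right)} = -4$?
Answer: $- \frac{31501186477}{9134356} \approx -3448.6$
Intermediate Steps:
$j = - \frac{1}{26} \approx -0.038462$
$U{\left(x,A \right)} = -53 + 65 A$ ($U{\left(x,A \right)} = 6 - \left(- 65 A + 59\right) = 6 - \left(59 - 65 A\right) = 6 + \left(-59 + 65 A\right) = -53 + 65 A$)
$h{\left(S,N \right)} = -7$ ($h{\left(S,N \right)} = -3 - 4 = -7$)
$z = -2068$ ($z = -53 + 65 \left(-31\right) = -53 - 2015 = -2068$)
$\frac{3407}{\left(-4417\right) \frac{1}{4471}} + \frac{h{\left(j,62 \right)}}{z} = \frac{3407}{\left(-4417\right) \frac{1}{4471}} - \frac{7}{-2068} = \frac{3407}{\left(-4417\right) \frac{1}{4471}} - - \frac{7}{2068} = \frac{3407}{- \frac{4417}{4471}} + \frac{7}{2068} = 3407 \left(- \frac{4471}{4417}\right) + \frac{7}{2068} = - \frac{15232697}{4417} + \frac{7}{2068} = - \frac{31501186477}{9134356}$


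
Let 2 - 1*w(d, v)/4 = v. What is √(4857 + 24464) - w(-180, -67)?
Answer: -276 + √29321 ≈ -104.77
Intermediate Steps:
w(d, v) = 8 - 4*v
√(4857 + 24464) - w(-180, -67) = √(4857 + 24464) - (8 - 4*(-67)) = √29321 - (8 + 268) = √29321 - 1*276 = √29321 - 276 = -276 + √29321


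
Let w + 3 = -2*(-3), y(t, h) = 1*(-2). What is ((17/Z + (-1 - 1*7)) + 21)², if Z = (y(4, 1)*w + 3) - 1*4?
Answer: 5476/49 ≈ 111.76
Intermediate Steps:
y(t, h) = -2
w = 3 (w = -3 - 2*(-3) = -3 + 6 = 3)
Z = -7 (Z = (-2*3 + 3) - 1*4 = (-6 + 3) - 4 = -3 - 4 = -7)
((17/Z + (-1 - 1*7)) + 21)² = ((17/(-7) + (-1 - 1*7)) + 21)² = ((17*(-⅐) + (-1 - 7)) + 21)² = ((-17/7 - 8) + 21)² = (-73/7 + 21)² = (74/7)² = 5476/49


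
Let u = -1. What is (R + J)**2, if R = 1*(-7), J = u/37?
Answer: 67600/1369 ≈ 49.379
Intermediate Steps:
J = -1/37 ≈ -0.027027
R = -7
(R + J)**2 = (-7 - 1/37)**2 = (-260/37)**2 = 67600/1369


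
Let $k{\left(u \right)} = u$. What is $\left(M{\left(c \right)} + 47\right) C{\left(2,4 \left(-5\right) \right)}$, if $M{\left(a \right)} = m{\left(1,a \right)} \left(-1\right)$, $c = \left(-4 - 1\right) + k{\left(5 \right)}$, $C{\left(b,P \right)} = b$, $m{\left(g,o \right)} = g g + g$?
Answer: $90$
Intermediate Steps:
$m{\left(g,o \right)} = g + g^{2}$ ($m{\left(g,o \right)} = g^{2} + g = g + g^{2}$)
$c = 0$ ($c = \left(-4 - 1\right) + 5 = -5 + 5 = 0$)
$M{\left(a \right)} = -2$ ($M{\left(a \right)} = 1 \left(1 + 1\right) \left(-1\right) = 1 \cdot 2 \left(-1\right) = 2 \left(-1\right) = -2$)
$\left(M{\left(c \right)} + 47\right) C{\left(2,4 \left(-5\right) \right)} = \left(-2 + 47\right) 2 = 45 \cdot 2 = 90$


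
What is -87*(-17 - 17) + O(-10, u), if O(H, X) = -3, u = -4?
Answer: 2955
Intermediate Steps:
-87*(-17 - 17) + O(-10, u) = -87*(-17 - 17) - 3 = -87*(-34) - 3 = 2958 - 3 = 2955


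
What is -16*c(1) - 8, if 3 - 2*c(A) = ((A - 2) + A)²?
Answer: -32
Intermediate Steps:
c(A) = 3/2 - (-2 + 2*A)²/2 (c(A) = 3/2 - ((A - 2) + A)²/2 = 3/2 - ((-2 + A) + A)²/2 = 3/2 - (-2 + 2*A)²/2)
-16*c(1) - 8 = -16*(3/2 - 2*(-1 + 1)²) - 8 = -16*(3/2 - 2*0²) - 8 = -16*(3/2 - 2*0) - 8 = -16*(3/2 + 0) - 8 = -16*3/2 - 8 = -24 - 8 = -32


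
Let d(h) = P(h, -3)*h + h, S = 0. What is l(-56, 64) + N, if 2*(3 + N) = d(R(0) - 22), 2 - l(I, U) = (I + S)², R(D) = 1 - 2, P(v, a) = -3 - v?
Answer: -6757/2 ≈ -3378.5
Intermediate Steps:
R(D) = -1
l(I, U) = 2 - I² (l(I, U) = 2 - (I + 0)² = 2 - I²)
d(h) = h + h*(-3 - h) (d(h) = (-3 - h)*h + h = h*(-3 - h) + h = h + h*(-3 - h))
N = -489/2 (N = -3 + (-(-1 - 22)*(2 + (-1 - 22)))/2 = -3 + (-1*(-23)*(2 - 23))/2 = -3 + (-1*(-23)*(-21))/2 = -3 + (½)*(-483) = -3 - 483/2 = -489/2 ≈ -244.50)
l(-56, 64) + N = (2 - 1*(-56)²) - 489/2 = (2 - 1*3136) - 489/2 = (2 - 3136) - 489/2 = -3134 - 489/2 = -6757/2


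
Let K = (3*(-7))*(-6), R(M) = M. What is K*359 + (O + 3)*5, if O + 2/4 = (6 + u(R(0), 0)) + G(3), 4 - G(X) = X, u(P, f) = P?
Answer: 90563/2 ≈ 45282.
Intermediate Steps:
K = 126 (K = -21*(-6) = 126)
G(X) = 4 - X
O = 13/2 (O = -½ + ((6 + 0) + (4 - 1*3)) = -½ + (6 + (4 - 3)) = -½ + (6 + 1) = -½ + 7 = 13/2 ≈ 6.5000)
K*359 + (O + 3)*5 = 126*359 + (13/2 + 3)*5 = 45234 + (19/2)*5 = 45234 + 95/2 = 90563/2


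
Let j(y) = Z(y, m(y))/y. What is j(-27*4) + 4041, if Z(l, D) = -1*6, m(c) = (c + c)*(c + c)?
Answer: 72739/18 ≈ 4041.1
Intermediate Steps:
m(c) = 4*c**2 (m(c) = (2*c)*(2*c) = 4*c**2)
Z(l, D) = -6
j(y) = -6/y
j(-27*4) + 4041 = -6/((-27*4)) + 4041 = -6/(-108) + 4041 = -6*(-1/108) + 4041 = 1/18 + 4041 = 72739/18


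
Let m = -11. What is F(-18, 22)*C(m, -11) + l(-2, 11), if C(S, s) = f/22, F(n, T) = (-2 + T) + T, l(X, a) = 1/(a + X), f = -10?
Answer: -1879/99 ≈ -18.980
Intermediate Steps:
l(X, a) = 1/(X + a)
F(n, T) = -2 + 2*T
C(S, s) = -5/11 (C(S, s) = -10/22 = -10*1/22 = -5/11)
F(-18, 22)*C(m, -11) + l(-2, 11) = (-2 + 2*22)*(-5/11) + 1/(-2 + 11) = (-2 + 44)*(-5/11) + 1/9 = 42*(-5/11) + 1/9 = -210/11 + 1/9 = -1879/99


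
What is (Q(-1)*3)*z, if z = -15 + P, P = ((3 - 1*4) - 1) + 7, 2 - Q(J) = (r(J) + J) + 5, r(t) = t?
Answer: 30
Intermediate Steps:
Q(J) = -3 - 2*J (Q(J) = 2 - ((J + J) + 5) = 2 - (2*J + 5) = 2 - (5 + 2*J) = 2 + (-5 - 2*J) = -3 - 2*J)
P = 5 (P = ((3 - 4) - 1) + 7 = (-1 - 1) + 7 = -2 + 7 = 5)
z = -10 (z = -15 + 5 = -10)
(Q(-1)*3)*z = ((-3 - 2*(-1))*3)*(-10) = ((-3 + 2)*3)*(-10) = -1*3*(-10) = -3*(-10) = 30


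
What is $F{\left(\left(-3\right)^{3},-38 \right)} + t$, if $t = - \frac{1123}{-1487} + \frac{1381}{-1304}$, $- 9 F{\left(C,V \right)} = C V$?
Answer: $- \frac{221640627}{1939048} \approx -114.3$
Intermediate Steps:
$F{\left(C,V \right)} = - \frac{C V}{9}$
$t = - \frac{589155}{1939048}$ ($t = \left(-1123\right) \left(- \frac{1}{1487}\right) + 1381 \left(- \frac{1}{1304}\right) = \frac{1123}{1487} - \frac{1381}{1304} = - \frac{589155}{1939048} \approx -0.30384$)
$F{\left(\left(-3\right)^{3},-38 \right)} + t = \left(- \frac{1}{9}\right) \left(-3\right)^{3} \left(-38\right) - \frac{589155}{1939048} = \left(- \frac{1}{9}\right) \left(-27\right) \left(-38\right) - \frac{589155}{1939048} = -114 - \frac{589155}{1939048} = - \frac{221640627}{1939048}$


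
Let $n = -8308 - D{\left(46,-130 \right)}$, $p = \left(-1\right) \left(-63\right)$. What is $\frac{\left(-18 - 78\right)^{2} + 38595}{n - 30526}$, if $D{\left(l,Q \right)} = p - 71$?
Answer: $- \frac{15937}{12942} \approx -1.2314$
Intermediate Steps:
$p = 63$
$D{\left(l,Q \right)} = -8$ ($D{\left(l,Q \right)} = 63 - 71 = -8$)
$n = -8300$ ($n = -8308 - -8 = -8308 + 8 = -8300$)
$\frac{\left(-18 - 78\right)^{2} + 38595}{n - 30526} = \frac{\left(-18 - 78\right)^{2} + 38595}{-8300 - 30526} = \frac{\left(-96\right)^{2} + 38595}{-38826} = \left(9216 + 38595\right) \left(- \frac{1}{38826}\right) = 47811 \left(- \frac{1}{38826}\right) = - \frac{15937}{12942}$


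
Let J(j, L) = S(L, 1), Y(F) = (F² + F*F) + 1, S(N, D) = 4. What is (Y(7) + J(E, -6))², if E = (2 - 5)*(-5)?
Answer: 10609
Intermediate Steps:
Y(F) = 1 + 2*F² (Y(F) = (F² + F²) + 1 = 2*F² + 1 = 1 + 2*F²)
E = 15 (E = -3*(-5) = 15)
J(j, L) = 4
(Y(7) + J(E, -6))² = ((1 + 2*7²) + 4)² = ((1 + 2*49) + 4)² = ((1 + 98) + 4)² = (99 + 4)² = 103² = 10609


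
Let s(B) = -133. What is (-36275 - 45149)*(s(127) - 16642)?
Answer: 1365887600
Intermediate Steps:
(-36275 - 45149)*(s(127) - 16642) = (-36275 - 45149)*(-133 - 16642) = -81424*(-16775) = 1365887600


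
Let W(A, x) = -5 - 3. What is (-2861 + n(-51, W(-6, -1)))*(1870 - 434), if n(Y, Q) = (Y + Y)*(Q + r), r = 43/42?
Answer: -21606056/7 ≈ -3.0866e+6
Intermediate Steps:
r = 43/42 (r = 43*(1/42) = 43/42 ≈ 1.0238)
W(A, x) = -8
n(Y, Q) = 2*Y*(43/42 + Q) (n(Y, Q) = (Y + Y)*(Q + 43/42) = (2*Y)*(43/42 + Q) = 2*Y*(43/42 + Q))
(-2861 + n(-51, W(-6, -1)))*(1870 - 434) = (-2861 + (1/21)*(-51)*(43 + 42*(-8)))*(1870 - 434) = (-2861 + (1/21)*(-51)*(43 - 336))*1436 = (-2861 + (1/21)*(-51)*(-293))*1436 = (-2861 + 4981/7)*1436 = -15046/7*1436 = -21606056/7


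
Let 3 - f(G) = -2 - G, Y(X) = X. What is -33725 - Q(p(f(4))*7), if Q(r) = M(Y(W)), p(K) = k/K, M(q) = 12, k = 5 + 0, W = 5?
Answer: -33737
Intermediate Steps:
k = 5
f(G) = 5 + G (f(G) = 3 - (-2 - G) = 3 + (2 + G) = 5 + G)
p(K) = 5/K
Q(r) = 12
-33725 - Q(p(f(4))*7) = -33725 - 1*12 = -33725 - 12 = -33737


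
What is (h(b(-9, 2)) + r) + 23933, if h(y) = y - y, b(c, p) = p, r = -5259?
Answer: 18674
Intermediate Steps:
h(y) = 0
(h(b(-9, 2)) + r) + 23933 = (0 - 5259) + 23933 = -5259 + 23933 = 18674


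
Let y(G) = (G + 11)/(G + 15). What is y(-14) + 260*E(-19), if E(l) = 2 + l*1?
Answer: -4423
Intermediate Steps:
y(G) = (11 + G)/(15 + G)
E(l) = 2 + l
y(-14) + 260*E(-19) = (11 - 14)/(15 - 14) + 260*(2 - 19) = -3/1 + 260*(-17) = 1*(-3) - 4420 = -3 - 4420 = -4423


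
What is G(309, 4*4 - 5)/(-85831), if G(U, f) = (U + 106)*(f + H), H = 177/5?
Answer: -19256/85831 ≈ -0.22435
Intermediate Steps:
H = 177/5 (H = 177*(1/5) = 177/5 ≈ 35.400)
G(U, f) = (106 + U)*(177/5 + f) (G(U, f) = (U + 106)*(f + 177/5) = (106 + U)*(177/5 + f))
G(309, 4*4 - 5)/(-85831) = (18762/5 + 106*(4*4 - 5) + (177/5)*309 + 309*(4*4 - 5))/(-85831) = (18762/5 + 106*(16 - 5) + 54693/5 + 309*(16 - 5))*(-1/85831) = (18762/5 + 106*11 + 54693/5 + 309*11)*(-1/85831) = (18762/5 + 1166 + 54693/5 + 3399)*(-1/85831) = 19256*(-1/85831) = -19256/85831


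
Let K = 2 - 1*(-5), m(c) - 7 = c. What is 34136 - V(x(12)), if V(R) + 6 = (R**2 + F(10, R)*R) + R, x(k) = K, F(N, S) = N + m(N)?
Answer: 33897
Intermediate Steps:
m(c) = 7 + c
F(N, S) = 7 + 2*N (F(N, S) = N + (7 + N) = 7 + 2*N)
K = 7 (K = 2 + 5 = 7)
x(k) = 7
V(R) = -6 + R**2 + 28*R (V(R) = -6 + ((R**2 + (7 + 2*10)*R) + R) = -6 + ((R**2 + (7 + 20)*R) + R) = -6 + ((R**2 + 27*R) + R) = -6 + (R**2 + 28*R) = -6 + R**2 + 28*R)
34136 - V(x(12)) = 34136 - (-6 + 7**2 + 28*7) = 34136 - (-6 + 49 + 196) = 34136 - 1*239 = 34136 - 239 = 33897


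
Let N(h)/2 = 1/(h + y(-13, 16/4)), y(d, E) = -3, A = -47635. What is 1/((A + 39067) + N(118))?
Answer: -115/985318 ≈ -0.00011671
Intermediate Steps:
N(h) = 2/(-3 + h) (N(h) = 2/(h - 3) = 2/(-3 + h))
1/((A + 39067) + N(118)) = 1/((-47635 + 39067) + 2/(-3 + 118)) = 1/(-8568 + 2/115) = 1/(-985318/115) = -115/985318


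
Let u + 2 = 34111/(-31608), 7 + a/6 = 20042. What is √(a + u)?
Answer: √3335961309934/5268 ≈ 346.71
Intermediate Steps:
a = 120210 (a = -42 + 6*20042 = -42 + 120252 = 120210)
u = -97327/31608 (u = -2 + 34111/(-31608) = -2 + 34111*(-1/31608) = -2 - 34111/31608 = -97327/31608 ≈ -3.0792)
√(a + u) = √(120210 - 97327/31608) = √(3799500353/31608) = √3335961309934/5268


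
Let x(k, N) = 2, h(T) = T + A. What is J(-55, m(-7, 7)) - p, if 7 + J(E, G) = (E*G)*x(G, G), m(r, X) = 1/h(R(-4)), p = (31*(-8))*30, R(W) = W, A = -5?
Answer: 67007/9 ≈ 7445.2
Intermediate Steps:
p = -7440 (p = -248*30 = -7440)
h(T) = -5 + T (h(T) = T - 5 = -5 + T)
m(r, X) = -⅑ (m(r, X) = 1/(-5 - 4) = 1/(-9) = -⅑)
J(E, G) = -7 + 2*E*G (J(E, G) = -7 + (E*G)*2 = -7 + 2*E*G)
J(-55, m(-7, 7)) - p = (-7 + 2*(-55)*(-⅑)) - 1*(-7440) = (-7 + 110/9) + 7440 = 47/9 + 7440 = 67007/9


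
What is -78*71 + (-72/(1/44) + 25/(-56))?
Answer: -487561/56 ≈ -8706.5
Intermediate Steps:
-78*71 + (-72/(1/44) + 25/(-56)) = -5538 + (-72/1/44 + 25*(-1/56)) = -5538 + (-72*44 - 25/56) = -5538 + (-3168 - 25/56) = -5538 - 177433/56 = -487561/56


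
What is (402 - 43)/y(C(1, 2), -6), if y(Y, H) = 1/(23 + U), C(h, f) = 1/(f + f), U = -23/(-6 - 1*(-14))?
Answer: 57799/8 ≈ 7224.9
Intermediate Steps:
U = -23/8 (U = -23/(-6 + 14) = -23/8 ≈ -2.8750)
C(h, f) = 1/(2*f)
y(Y, H) = 8/161 (y(Y, H) = 1/(23 - 23/8) = 1/(161/8) = 8/161)
(402 - 43)/y(C(1, 2), -6) = (402 - 43)/(8/161) = 359*(161/8) = 57799/8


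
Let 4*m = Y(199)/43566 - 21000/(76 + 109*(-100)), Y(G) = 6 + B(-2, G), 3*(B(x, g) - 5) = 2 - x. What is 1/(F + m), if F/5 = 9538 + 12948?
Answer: 235779192/26508768933997 ≈ 8.8944e-6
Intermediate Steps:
B(x, g) = 17/3 - x/3 (B(x, g) = 5 + (2 - x)/3 = 5 + (⅔ - x/3) = 17/3 - x/3)
Y(G) = 37/3 (Y(G) = 6 + (17/3 - ⅓*(-2)) = 6 + (17/3 + ⅔) = 6 + 19/3 = 37/3)
m = 114377437/235779192 (m = ((37/3)/43566 - 21000/(76 + 109*(-100)))/4 = ((37/3)*(1/43566) - 21000/(76 - 10900))/4 = (37/130698 - 21000/(-10824))/4 = (37/130698 - 21000*(-1/10824))/4 = (37/130698 + 875/451)/4 = (¼)*(114377437/58944798) = 114377437/235779192 ≈ 0.48510)
F = 112430 (F = 5*(9538 + 12948) = 5*22486 = 112430)
1/(F + m) = 1/(112430 + 114377437/235779192) = 1/(26508768933997/235779192) = 235779192/26508768933997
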